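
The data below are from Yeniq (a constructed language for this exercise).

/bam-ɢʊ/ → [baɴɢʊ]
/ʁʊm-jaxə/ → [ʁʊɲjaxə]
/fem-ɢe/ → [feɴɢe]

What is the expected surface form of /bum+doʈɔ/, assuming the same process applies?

[bundoʈɔ]

The data show regressive place assimilation: /m/ → [ɴ] before /ɢ/; /m/ → [ɲ] before /j/. In each pair only place changes, matching the following consonant, while manner and voice stay constant.
/m/ is a voiced bilabial nasal. The following trigger /d/ is alveolar, so /m/ must become alveolar as well.
The voiced alveolar nasal is [n], so /m/ → [n].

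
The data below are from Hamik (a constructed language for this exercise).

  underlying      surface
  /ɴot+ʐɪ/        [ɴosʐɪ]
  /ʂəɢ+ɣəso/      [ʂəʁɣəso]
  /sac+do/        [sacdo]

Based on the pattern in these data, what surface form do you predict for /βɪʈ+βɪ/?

[βɪʂβɪ]

The data show regressive manner assimilation: /t/ → [s] before /ʐ/; /ɢ/ → [ʁ] before /ɣ/. In each pair only manner changes, matching the following consonant, while place and voice stay constant.
Nothing changes in [sacdo]: there the adjacent consonants already agree in manner (/c/ and /d/ are both stops), so this form is consistent with the same rule.
The rule targets /ʈ/ (voiceless retroflex stop), which sits before the trigger /β/ (fricative).
A voiceless retroflex fricative is [ʂ], so the surface segment is [ʂ].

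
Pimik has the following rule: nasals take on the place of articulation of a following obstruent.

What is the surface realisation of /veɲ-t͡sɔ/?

[vent͡sɔ]

The rule targets /ɲ/ (voiced palatal nasal), which sits before the trigger /t͡s/ (alveolar).
Changing only its place to alveolar gives [n] — the voiced alveolar nasal.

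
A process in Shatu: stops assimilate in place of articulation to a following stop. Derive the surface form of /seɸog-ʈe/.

[seɸoɖʈe]

/g/ is a voiced velar stop. The following trigger /ʈ/ is retroflex, so /g/ must become retroflex as well.
A voiced retroflex stop is [ɖ], so the surface segment is [ɖ].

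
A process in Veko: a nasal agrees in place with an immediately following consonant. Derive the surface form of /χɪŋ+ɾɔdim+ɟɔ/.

The rule targets /ŋ/ (voiced velar nasal), which sits before the trigger /ɾ/ (alveolar).
The voiced alveolar nasal is [n], so /ŋ/ → [n].
The same rule applies at the second boundary: /m/ → [ɲ] next to /ɟ/.

[χɪnɾɔdiɲɟɔ]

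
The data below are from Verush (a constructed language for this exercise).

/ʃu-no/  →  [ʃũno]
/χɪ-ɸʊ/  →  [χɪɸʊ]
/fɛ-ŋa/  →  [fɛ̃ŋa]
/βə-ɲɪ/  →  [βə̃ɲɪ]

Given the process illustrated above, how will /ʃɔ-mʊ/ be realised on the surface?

[ʃɔ̃mʊ]

The data show regressive nasality assimilation (vowel nasalisation): /u/ → [ũ] before /n/; /ɛ/ → [ɛ̃] before /ŋ/; /ə/ → [ə̃] before /ɲ/ — a vowel is nasalised by an immediately following nasal consonant.
No change occurs in [χɪɸʊ] because the vowel at the boundary is adjacent to an oral consonant, not a nasal (/ɪ/ next to /ɸ/).
The vowel /ɔ/ is adjacent to the following nasal /m/, so it acquires [+nasal] and surfaces as [ɔ̃].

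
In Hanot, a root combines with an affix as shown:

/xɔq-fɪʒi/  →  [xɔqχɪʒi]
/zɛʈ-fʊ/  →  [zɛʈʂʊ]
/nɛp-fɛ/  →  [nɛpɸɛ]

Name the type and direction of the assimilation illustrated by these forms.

progressive place assimilation

Comparing underlying and surface forms, /f/ → [χ] is the alternation; the neighbouring /q/ is constant.
/f/ is labiodental while /q/ is uvular; the output [χ] is uvular, matching the trigger — so the feature that spreads is place.
Manner and voice are unchanged, so the assimilation is partial, not total.
The other alternating forms pattern the same way: /f/ → [ʂ] after /ʈ/ (labiodental → retroflex, matching retroflex); /f/ → [ɸ] after /p/ (labiodental → bilabial, matching bilabial) — only place changes, and always toward the preceding segment.
Since the segment that changes follows the conditioning segment, the assimilation is progressive.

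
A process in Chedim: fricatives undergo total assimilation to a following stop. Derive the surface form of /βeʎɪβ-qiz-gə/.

/β/ is the segment targeted by the rule; it sits immediately before /q/, so it assimilates completely and surfaces as [q].
The same rule applies at the second boundary: /z/ → [g] next to /g/.

[βeʎɪqqiggə]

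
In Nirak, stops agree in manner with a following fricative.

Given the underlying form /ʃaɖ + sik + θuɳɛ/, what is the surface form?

[ʃaʐsixθuɳɛ]

The rule targets /ɖ/ (voiced retroflex stop), which sits before the trigger /s/ (fricative).
A voiced retroflex fricative is [ʐ], so the surface segment is [ʐ].
The same rule applies at the second boundary: /k/ → [x] next to /θ/.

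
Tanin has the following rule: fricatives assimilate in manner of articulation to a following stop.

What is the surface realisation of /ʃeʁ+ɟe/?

The rule targets /ʁ/ (voiced uvular fricative), which sits before the trigger /ɟ/ (stop).
Changing only its manner to stop gives [ɢ] — the voiced uvular stop.

[ʃeɢɟe]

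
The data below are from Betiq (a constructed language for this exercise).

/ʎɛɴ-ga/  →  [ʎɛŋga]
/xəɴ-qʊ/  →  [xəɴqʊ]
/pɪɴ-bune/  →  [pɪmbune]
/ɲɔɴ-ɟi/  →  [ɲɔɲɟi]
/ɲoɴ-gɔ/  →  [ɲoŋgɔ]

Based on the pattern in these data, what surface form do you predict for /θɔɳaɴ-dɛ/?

[θɔɳandɛ]

The data show regressive place assimilation: /ɴ/ → [ŋ] before /g/; /ɴ/ → [m] before /b/; /ɴ/ → [ɲ] before /ɟ/. In each pair only place changes, matching the following consonant, while manner and voice stay constant.
Nothing changes in [xəɴqʊ]: there the adjacent consonants already agree in place (/ɴ/ and /q/ are both uvular), so this form is consistent with the same rule.
The rule targets /ɴ/ (voiced uvular nasal), which sits before the trigger /d/ (alveolar).
The voiced alveolar nasal is [n], so /ɴ/ → [n].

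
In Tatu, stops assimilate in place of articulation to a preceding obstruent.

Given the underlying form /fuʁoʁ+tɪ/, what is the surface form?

/t/ is a voiceless alveolar stop. The preceding trigger /ʁ/ is uvular, so /t/ must become uvular as well.
Changing only its place to uvular gives [q] — the voiceless uvular stop.

[fuʁoʁqɪ]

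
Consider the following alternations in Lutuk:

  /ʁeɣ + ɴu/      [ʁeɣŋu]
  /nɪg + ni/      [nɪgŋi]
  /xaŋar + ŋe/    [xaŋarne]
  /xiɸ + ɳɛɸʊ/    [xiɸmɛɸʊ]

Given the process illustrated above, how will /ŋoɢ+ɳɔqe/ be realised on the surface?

[ŋoɢɴɔqe]

The data show progressive place assimilation: /ɴ/ → [ŋ] after /ɣ/; /n/ → [ŋ] after /g/; /ŋ/ → [n] after /r/; /ɳ/ → [m] after /ɸ/. In each pair only place changes, matching the preceding consonant, while manner and voice stay constant.
/ɳ/ is a voiced retroflex nasal. The preceding trigger /ɢ/ is uvular, so /ɳ/ must become uvular as well.
A voiced uvular nasal is [ɴ], so the surface segment is [ɴ].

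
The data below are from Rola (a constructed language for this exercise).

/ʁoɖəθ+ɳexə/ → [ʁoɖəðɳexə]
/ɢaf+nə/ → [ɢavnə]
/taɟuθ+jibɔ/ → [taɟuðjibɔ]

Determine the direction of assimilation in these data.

regressive

Underlying /θ/ is realised as [ð] next to /ɳ/; /ɳ/ itself does not change.
The change voiceless → voiced matches the voicing of the following /ɳ/, identifying this as voicing assimilation.
Checking the remaining alternations: /f/ → [v] before /n/ (voiceless → voiced, matching voiced); /θ/ → [ð] before /j/ (voiceless → voiced, matching voiced) — only voicing changes, and always toward the following segment.
Since the segment that changes precedes the conditioning segment, the assimilation is regressive.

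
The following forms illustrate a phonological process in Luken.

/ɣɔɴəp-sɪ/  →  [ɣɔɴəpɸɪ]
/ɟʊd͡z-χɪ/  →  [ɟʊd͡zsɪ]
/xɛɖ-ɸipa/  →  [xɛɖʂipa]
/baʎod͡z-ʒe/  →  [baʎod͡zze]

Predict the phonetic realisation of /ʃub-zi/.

The data show progressive place assimilation: /s/ → [ɸ] after /p/; /χ/ → [s] after /d͡z/; /ɸ/ → [ʂ] after /ɖ/; /ʒ/ → [z] after /d͡z/. In each pair only place changes, matching the preceding consonant, while manner and voice stay constant.
/z/ is a voiced alveolar fricative. The preceding trigger /b/ is bilabial, so /z/ must become bilabial as well.
The voiced bilabial fricative is [β], so /z/ → [β].

[ʃubβi]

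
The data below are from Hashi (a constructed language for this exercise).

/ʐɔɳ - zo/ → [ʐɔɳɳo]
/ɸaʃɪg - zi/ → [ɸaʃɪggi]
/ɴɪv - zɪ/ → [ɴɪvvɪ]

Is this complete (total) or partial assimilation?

Comparing underlying and surface forms, /z/ → [ɳ] is the alternation; the neighbouring /ɳ/ is constant.
The output [ɳ] is identical to the trigger /ɳ/ — every feature (place, manner, voicing) has been copied — so this is total assimilation.
The remaining alternations confirm this: /z/ → [g] after /g/; /z/ → [v] after /v/ — in each case the output is a copy of the preceding consonant.

total assimilation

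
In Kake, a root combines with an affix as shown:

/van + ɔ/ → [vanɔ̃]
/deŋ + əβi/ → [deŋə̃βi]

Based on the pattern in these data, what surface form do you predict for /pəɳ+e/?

The data show progressive nasality assimilation (vowel nasalisation): /ɔ/ → [ɔ̃] after /n/; /ə/ → [ə̃] after /ŋ/ — a vowel is nasalised by an immediately preceding nasal consonant.
/e/ sits next to the nasal /ɳ/ and is therefore nasalised to [ẽ].

[pəɳẽ]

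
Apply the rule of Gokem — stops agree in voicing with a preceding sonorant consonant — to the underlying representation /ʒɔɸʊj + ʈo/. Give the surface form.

[ʒɔɸʊjɖo]

The rule targets /ʈ/ (voiceless retroflex stop), which sits after the trigger /j/ (voiced).
The voiced retroflex stop is [ɖ], so /ʈ/ → [ɖ].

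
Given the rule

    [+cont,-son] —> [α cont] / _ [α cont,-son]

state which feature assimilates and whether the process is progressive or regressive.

regressive manner assimilation

The rule copies [cont] (continuancy) from the environment onto the target fricatives; since [±cont] encodes the stop/fricative manner contrast, the assimilating dimension is manner.
The conditioning segment sits to the right of the focus bar, meaning the trigger follows the segment that changes — regressive assimilation.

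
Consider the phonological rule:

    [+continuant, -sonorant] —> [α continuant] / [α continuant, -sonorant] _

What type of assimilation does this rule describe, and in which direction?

The shared variable α links the value of [continuant] on the target to that of the neighbouring obstruent. [continuant] distinguishes stops from fricatives — a manner-of-articulation feature — so this is manner assimilation.
The conditioning segment sits to the left of the focus bar, meaning the trigger precedes the segment that changes — progressive assimilation.

progressive manner assimilation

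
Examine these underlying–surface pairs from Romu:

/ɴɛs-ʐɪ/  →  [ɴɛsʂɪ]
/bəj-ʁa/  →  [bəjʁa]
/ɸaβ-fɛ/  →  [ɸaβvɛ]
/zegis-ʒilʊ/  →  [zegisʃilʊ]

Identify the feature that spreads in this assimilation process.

voicing

The segment that alternates is /ʐ/, which surfaces as [ʂ] when adjacent to /s/.
The change voiced → voiceless matches the voicing of the preceding /s/, identifying this as voicing assimilation.
The same holds elsewhere in the data: /f/ → [v] after /β/ (voiceless → voiced, matching voiced); /ʒ/ → [ʃ] after /s/ (voiced → voiceless, matching voiceless) — only voicing changes, and always toward the preceding segment.
Nothing changes in [bəjʁa]: there the adjacent consonants already agree in voicing (/ʁ/ and /j/ are both voiced), so this form is consistent with the same rule.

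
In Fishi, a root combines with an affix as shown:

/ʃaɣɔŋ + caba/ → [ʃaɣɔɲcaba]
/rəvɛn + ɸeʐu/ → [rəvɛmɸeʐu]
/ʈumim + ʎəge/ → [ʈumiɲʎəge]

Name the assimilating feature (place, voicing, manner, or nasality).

Comparing underlying and surface forms, /ŋ/ → [ɲ] is the alternation; the neighbouring /c/ is constant.
/ŋ/ is velar while /c/ is palatal; the output [ɲ] is palatal, matching the trigger — so the feature that spreads is place.
The other alternating forms pattern the same way: /n/ → [m] before /ɸ/ (alveolar → bilabial, matching bilabial); /m/ → [ɲ] before /ʎ/ (bilabial → palatal, matching palatal) — only place changes, and always toward the following segment.

place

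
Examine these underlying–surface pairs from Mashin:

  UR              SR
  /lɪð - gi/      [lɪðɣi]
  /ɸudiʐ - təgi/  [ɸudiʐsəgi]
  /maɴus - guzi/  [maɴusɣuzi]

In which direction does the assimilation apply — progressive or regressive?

The segment that alternates is /g/, which surfaces as [ɣ] when adjacent to /ð/.
The change stop → fricative matches the manner of the preceding /ð/, identifying this as manner assimilation.
The same holds elsewhere in the data: /t/ → [s] after /ʐ/ (stop → fricative, matching a fricative); /g/ → [ɣ] after /s/ (stop → fricative, matching a fricative) — only manner changes, and always toward the preceding segment.
The trigger is the preceding segment, so the direction is progressive (perseverative).

progressive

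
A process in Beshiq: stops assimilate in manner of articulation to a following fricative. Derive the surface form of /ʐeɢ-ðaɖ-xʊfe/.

The rule targets /ɢ/ (voiced uvular stop), which sits before the trigger /ð/ (fricative).
A voiced uvular fricative is [ʁ], so the surface segment is [ʁ].
The same rule applies at the second boundary: /ɖ/ → [ʐ] next to /x/.

[ʐeʁðaʐxʊfe]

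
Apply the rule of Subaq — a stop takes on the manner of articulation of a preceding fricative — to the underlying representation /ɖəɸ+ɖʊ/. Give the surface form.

[ɖəɸʐʊ]

/ɖ/ is a voiced retroflex stop. The preceding trigger /ɸ/ is a fricative, so /ɖ/ must become a fricative as well.
The voiced retroflex fricative is [ʐ], so /ɖ/ → [ʐ].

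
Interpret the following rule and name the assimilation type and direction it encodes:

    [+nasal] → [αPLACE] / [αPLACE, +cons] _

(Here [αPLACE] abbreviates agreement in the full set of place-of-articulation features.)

progressive place assimilation

The rule copies the place features (abbreviated [PLACE]) from the environment onto the target, so the assimilating feature is place.
Since the environment is written before the underscore, the trigger precedes the target; the direction is progressive.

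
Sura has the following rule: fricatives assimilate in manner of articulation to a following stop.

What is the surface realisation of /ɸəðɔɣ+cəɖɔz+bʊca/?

/ɣ/ is a voiced velar fricative. The following trigger /c/ is a stop, so /ɣ/ must become a stop as well.
A voiced velar stop is [g], so the surface segment is [g].
The same rule applies at the second boundary: /z/ → [d] next to /b/.

[ɸəðɔgcəɖɔdbʊca]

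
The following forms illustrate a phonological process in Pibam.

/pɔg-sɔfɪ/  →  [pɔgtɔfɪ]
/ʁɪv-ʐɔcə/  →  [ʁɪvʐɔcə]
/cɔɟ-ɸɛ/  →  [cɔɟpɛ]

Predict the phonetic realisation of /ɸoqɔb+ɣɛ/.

[ɸoqɔbgɛ]

The data show progressive manner assimilation: /s/ → [t] after /g/; /ɸ/ → [p] after /ɟ/. In each pair only manner changes, matching the preceding consonant, while place and voice stay constant.
No alternation appears in [ʁɪvʐɔcə]: there the adjacent consonants already agree in manner (/ʐ/ and /v/ are both fricatives), so this form is consistent with the same rule.
/ɣ/ is a voiced velar fricative. The preceding trigger /b/ is a stop, so /ɣ/ must become a stop as well.
Changing only its manner to stop gives [g] — the voiced velar stop.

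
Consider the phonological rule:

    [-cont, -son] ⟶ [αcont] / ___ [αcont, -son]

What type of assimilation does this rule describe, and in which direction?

The shared variable α links the value of [cont] on the target to that of the neighbouring obstruent. [cont] distinguishes stops from fricatives — a manner-of-articulation feature — so this is manner assimilation.
The conditioning segment sits to the right of the focus bar, meaning the trigger follows the segment that changes — regressive assimilation.

regressive manner assimilation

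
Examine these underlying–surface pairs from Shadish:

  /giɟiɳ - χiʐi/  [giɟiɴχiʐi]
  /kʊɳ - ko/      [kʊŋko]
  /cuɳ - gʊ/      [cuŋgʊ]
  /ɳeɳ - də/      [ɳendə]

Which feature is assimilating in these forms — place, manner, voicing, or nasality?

place

The segment that alternates is /ɳ/, which surfaces as [ɴ] when adjacent to /χ/.
/ɳ/ is retroflex while /χ/ is uvular; the output [ɴ] is uvular, matching the trigger — so the feature that spreads is place.
The other alternating forms pattern the same way: /ɳ/ → [ŋ] before /k/ (retroflex → velar, matching velar); /ɳ/ → [ŋ] before /g/ (retroflex → velar, matching velar); /ɳ/ → [n] before /d/ (retroflex → alveolar, matching alveolar) — only place changes, and always toward the following segment.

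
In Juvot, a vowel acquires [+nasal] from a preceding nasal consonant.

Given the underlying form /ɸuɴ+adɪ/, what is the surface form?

[ɸuɴãdɪ]

/a/ sits next to the nasal /ɴ/ and is therefore nasalised to [ã].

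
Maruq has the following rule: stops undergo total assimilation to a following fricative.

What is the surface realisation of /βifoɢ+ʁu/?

[βifoʁʁu]

/ɢ/ is the segment targeted by the rule; it sits immediately before /ʁ/, so it assimilates completely and surfaces as [ʁ].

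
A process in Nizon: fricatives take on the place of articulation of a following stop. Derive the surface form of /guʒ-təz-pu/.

[guztəβpu]

The rule targets /ʒ/ (voiced postalveolar fricative), which sits before the trigger /t/ (alveolar).
The voiced alveolar fricative is [z], so /ʒ/ → [z].
At the second juncture, /z/ likewise becomes [β] adjacent to /p/.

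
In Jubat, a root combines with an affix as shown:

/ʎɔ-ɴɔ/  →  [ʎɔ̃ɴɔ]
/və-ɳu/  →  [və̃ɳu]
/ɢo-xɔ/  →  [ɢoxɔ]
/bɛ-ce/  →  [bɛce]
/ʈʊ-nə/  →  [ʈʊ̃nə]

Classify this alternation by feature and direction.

regressive nasality assimilation (vowel nasalisation)

The vowel /ɔ/ surfaces as nasalised [ɔ̃] next to the following nasal /ɴ/ — it has acquired the [+nasal] feature of its neighbour.
The other forms show the same pattern: /ə/ → [ə̃] before /ɳ/; /ʊ/ → [ʊ̃] before /n/ — each time a vowel is nasalised next to a following nasal.
No change occurs in [ɢoxɔ], [bɛce] because the vowel at the boundary is adjacent to an oral consonant, not a nasal (/o/ next to /x/; /ɛ/ next to /c/).
Because the conditioning nasal is to the right of the vowel that changes, the process is regressive (anticipatory).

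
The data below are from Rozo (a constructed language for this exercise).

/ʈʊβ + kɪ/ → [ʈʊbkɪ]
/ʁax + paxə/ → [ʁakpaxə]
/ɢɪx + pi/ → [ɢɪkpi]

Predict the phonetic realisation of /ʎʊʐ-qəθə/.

The data show regressive manner assimilation: /β/ → [b] before /k/; /x/ → [k] before /p/. In each pair only manner changes, matching the following consonant, while place and voice stay constant.
The rule targets /ʐ/ (voiced retroflex fricative), which sits before the trigger /q/ (stop).
The voiced retroflex stop is [ɖ], so /ʐ/ → [ɖ].

[ʎʊɖqəθə]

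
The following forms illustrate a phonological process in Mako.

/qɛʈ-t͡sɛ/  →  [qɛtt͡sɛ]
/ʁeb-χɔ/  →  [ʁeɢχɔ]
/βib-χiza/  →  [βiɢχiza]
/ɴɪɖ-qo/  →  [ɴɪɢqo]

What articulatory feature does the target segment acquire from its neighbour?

place

Comparing underlying and surface forms, /ʈ/ → [t] is the alternation; the neighbouring /t͡s/ is constant.
The change retroflex → alveolar matches the place of the following /t͡s/, identifying this as place assimilation.
Checking the remaining alternations: /b/ → [ɢ] before /χ/ (bilabial → uvular, matching uvular); /ɖ/ → [ɢ] before /q/ (retroflex → uvular, matching uvular) — only place changes, and always toward the following segment.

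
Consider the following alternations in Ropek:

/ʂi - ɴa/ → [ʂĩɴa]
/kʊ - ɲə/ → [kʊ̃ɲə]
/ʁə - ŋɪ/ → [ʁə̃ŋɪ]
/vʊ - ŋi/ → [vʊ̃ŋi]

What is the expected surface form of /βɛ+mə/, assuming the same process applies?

The data show regressive nasality assimilation (vowel nasalisation): /i/ → [ĩ] before /ɴ/; /ʊ/ → [ʊ̃] before /ɲ/; /ə/ → [ə̃] before /ŋ/; /ʊ/ → [ʊ̃] before /ŋ/ — a vowel is nasalised by an immediately following nasal consonant.
The vowel /ɛ/ is adjacent to the following nasal /m/, so it acquires [+nasal] and surfaces as [ɛ̃].

[βɛ̃mə]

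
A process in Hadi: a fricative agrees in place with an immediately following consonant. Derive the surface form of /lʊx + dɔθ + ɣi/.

The rule targets /x/ (voiceless velar fricative), which sits before the trigger /d/ (alveolar).
A voiceless alveolar fricative is [s], so the surface segment is [s].
At the second juncture, /θ/ likewise becomes [x] adjacent to /ɣ/.

[lʊsdɔxɣi]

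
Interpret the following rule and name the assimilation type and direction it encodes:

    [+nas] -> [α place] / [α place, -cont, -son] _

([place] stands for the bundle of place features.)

progressive place assimilation

The shared variable α links the value of the place features (abbreviated [place]) on the target to the same value on the neighbouring segment, so place is the feature that assimilates.
The conditioning segment sits to the left of the focus bar, meaning the trigger precedes the segment that changes — progressive assimilation.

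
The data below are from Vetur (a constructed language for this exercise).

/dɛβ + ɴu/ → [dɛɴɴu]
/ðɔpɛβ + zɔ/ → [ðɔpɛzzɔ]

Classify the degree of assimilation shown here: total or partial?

total assimilation

Underlying /β/ is realised as [ɴ] next to /ɴ/; /ɴ/ itself does not change.
The output [ɴ] is identical to the trigger /ɴ/ — every feature (place, manner, voicing) has been copied — so this is total assimilation.
The remaining alternation confirms this: /β/ → [z] before /z/ — in each case the output is a copy of the following consonant.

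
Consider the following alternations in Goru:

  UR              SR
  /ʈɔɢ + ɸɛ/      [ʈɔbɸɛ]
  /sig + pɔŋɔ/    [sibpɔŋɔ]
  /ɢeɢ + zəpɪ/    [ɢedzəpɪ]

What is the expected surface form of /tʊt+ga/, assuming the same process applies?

[tʊkga]

The data show regressive place assimilation: /ɢ/ → [b] before /ɸ/; /g/ → [b] before /p/; /ɢ/ → [d] before /z/. In each pair only place changes, matching the following consonant, while manner and voice stay constant.
The rule targets /t/ (voiceless alveolar stop), which sits before the trigger /g/ (velar).
A voiceless velar stop is [k], so the surface segment is [k].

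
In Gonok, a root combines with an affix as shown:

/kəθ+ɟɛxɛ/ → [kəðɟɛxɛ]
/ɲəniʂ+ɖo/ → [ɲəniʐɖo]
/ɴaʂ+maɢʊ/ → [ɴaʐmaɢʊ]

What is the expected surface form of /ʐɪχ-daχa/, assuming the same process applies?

[ʐɪʁdaχa]

The data show regressive voicing assimilation: /θ/ → [ð] before /ɟ/; /ʂ/ → [ʐ] before /ɖ/; /ʂ/ → [ʐ] before /m/. In each pair only voicing changes, matching the following consonant, while place and manner stay constant.
/χ/ is a voiceless uvular fricative. The following trigger /d/ is voiced, so /χ/ must become voiced as well.
A voiced uvular fricative is [ʁ], so the surface segment is [ʁ].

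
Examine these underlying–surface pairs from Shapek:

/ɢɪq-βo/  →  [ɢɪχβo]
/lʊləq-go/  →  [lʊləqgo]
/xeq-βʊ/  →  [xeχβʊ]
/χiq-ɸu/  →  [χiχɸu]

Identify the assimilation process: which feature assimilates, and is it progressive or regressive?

regressive manner assimilation

Underlying /q/ is realised as [χ] next to /β/; /β/ itself does not change.
/q/ is a stop while /β/ is a fricative; the output [χ] is a fricative, matching the trigger — so the feature that spreads is manner.
Place and voice are unchanged, so the assimilation is partial, not total.
Checking the remaining alternation: /q/ → [χ] before /ɸ/ (stop → fricative, matching a fricative) — only manner changes, and always toward the following segment.
No alternation appears in [lʊləqgo]: there the adjacent consonants already agree in manner (/q/ and /g/ are both stops), so this form is consistent with the same rule.
The trigger is the following segment, so the direction is regressive (anticipatory).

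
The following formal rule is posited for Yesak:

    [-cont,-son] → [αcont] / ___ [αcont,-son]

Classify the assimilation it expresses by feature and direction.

regressive manner assimilation

The rule copies [cont] (continuancy) from the environment onto the target stops; since [±cont] encodes the stop/fricative manner contrast, the assimilating dimension is manner.
Since the environment is written after the underscore, the trigger follows the target; the direction is regressive.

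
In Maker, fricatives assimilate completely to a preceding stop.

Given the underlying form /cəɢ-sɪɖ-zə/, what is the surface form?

[cəɢɢɪɖɖə]

/s/ is the segment targeted by the rule; it sits immediately after /ɢ/, so it assimilates completely and surfaces as [ɢ].
At the second juncture, /z/ likewise becomes [ɖ] adjacent to /ɖ/.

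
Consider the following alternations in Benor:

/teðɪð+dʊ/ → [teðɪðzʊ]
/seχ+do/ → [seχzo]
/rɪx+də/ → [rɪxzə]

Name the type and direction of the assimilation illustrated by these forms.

progressive manner assimilation

Comparing underlying and surface forms, /d/ → [z] is the alternation; the neighbouring /ð/ is constant.
/d/ is a stop while /ð/ is a fricative; the output [z] is a fricative, matching the trigger — so the feature that spreads is manner.
Place and voice are unchanged, so the assimilation is partial, not total.
Checking the remaining alternations: /d/ → [z] after /χ/ (stop → fricative, matching a fricative); /d/ → [z] after /x/ (stop → fricative, matching a fricative) — only manner changes, and always toward the preceding segment.
The trigger is the preceding segment, so the direction is progressive (perseverative).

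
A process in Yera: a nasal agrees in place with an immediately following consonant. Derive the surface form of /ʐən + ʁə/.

[ʐəɴʁə]

/n/ is a voiced alveolar nasal. The following trigger /ʁ/ is uvular, so /n/ must become uvular as well.
A voiced uvular nasal is [ɴ], so the surface segment is [ɴ].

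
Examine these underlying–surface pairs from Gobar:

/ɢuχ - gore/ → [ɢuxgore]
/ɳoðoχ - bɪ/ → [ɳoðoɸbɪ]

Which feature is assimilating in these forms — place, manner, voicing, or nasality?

place

Underlying /χ/ is realised as [x] next to /g/; /g/ itself does not change.
/χ/ is uvular while /g/ is velar; the output [x] is velar, matching the trigger — so the feature that spreads is place.
Checking the remaining alternation: /χ/ → [ɸ] before /b/ (uvular → bilabial, matching bilabial) — only place changes, and always toward the following segment.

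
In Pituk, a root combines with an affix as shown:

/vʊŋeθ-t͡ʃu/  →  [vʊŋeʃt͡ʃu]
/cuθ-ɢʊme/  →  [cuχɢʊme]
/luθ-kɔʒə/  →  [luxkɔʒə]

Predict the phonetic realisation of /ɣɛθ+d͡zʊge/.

The data show regressive place assimilation: /θ/ → [ʃ] before /t͡ʃ/; /θ/ → [χ] before /ɢ/; /θ/ → [x] before /k/. In each pair only place changes, matching the following consonant, while manner and voice stay constant.
/θ/ is a voiceless dental fricative. The following trigger /d͡z/ is alveolar, so /θ/ must become alveolar as well.
A voiceless alveolar fricative is [s], so the surface segment is [s].

[ɣɛsd͡zʊge]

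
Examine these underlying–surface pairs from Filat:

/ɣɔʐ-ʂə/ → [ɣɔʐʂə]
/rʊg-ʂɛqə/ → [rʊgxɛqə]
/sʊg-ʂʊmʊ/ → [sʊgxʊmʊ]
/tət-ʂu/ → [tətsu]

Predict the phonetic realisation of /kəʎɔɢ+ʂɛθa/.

[kəʎɔɢχɛθa]

The data show progressive place assimilation: /ʂ/ → [x] after /g/; /ʂ/ → [s] after /t/. In each pair only place changes, matching the preceding consonant, while manner and voice stay constant.
No alternation appears in [ɣɔʐʂə]: there the adjacent consonants already agree in place (/ʂ/ and /ʐ/ are both retroflex), so this form is consistent with the same rule.
The rule targets /ʂ/ (voiceless retroflex fricative), which sits after the trigger /ɢ/ (uvular).
The voiceless uvular fricative is [χ], so /ʂ/ → [χ].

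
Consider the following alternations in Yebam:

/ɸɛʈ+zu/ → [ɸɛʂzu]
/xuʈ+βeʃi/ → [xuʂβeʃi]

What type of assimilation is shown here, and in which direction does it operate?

regressive manner assimilation

Underlying /ʈ/ is realised as [ʂ] next to /z/; /z/ itself does not change.
/ʈ/ is a stop while /z/ is a fricative; the output [ʂ] is a fricative, matching the trigger — so the feature that spreads is manner.
Place and voice are unchanged, so the assimilation is partial, not total.
Checking the remaining alternation: /ʈ/ → [ʂ] before /β/ (stop → fricative, matching a fricative) — only manner changes, and always toward the following segment.
Since the segment that changes precedes the conditioning segment, the assimilation is regressive.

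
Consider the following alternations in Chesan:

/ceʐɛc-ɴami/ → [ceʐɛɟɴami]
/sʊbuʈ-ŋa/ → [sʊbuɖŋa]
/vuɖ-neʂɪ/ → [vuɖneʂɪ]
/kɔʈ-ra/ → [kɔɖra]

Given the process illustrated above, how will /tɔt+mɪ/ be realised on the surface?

[tɔdmɪ]

The data show regressive voicing assimilation: /c/ → [ɟ] before /ɴ/; /ʈ/ → [ɖ] before /ŋ/; /ʈ/ → [ɖ] before /r/. In each pair only voicing changes, matching the following consonant, while place and manner stay constant.
No alternation appears in [vuɖneʂɪ]: there the adjacent consonants already agree in voicing (/ɖ/ and /n/ are both voiced), so this form is consistent with the same rule.
/t/ is a voiceless alveolar stop. The following trigger /m/ is voiced, so /t/ must become voiced as well.
Changing only its voicing to voiced gives [d] — the voiced alveolar stop.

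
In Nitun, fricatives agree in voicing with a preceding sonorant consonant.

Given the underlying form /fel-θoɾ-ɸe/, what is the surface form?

[felðoɾβe]

/θ/ is a voiceless dental fricative. The preceding trigger /l/ is voiced, so /θ/ must become voiced as well.
The voiced dental fricative is [ð], so /θ/ → [ð].
The same rule applies at the second boundary: /ɸ/ → [β] next to /ɾ/.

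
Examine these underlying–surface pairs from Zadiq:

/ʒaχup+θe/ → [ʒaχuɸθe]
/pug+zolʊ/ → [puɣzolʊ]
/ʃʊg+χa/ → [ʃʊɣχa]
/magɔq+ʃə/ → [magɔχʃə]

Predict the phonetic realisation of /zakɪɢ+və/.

[zakɪʁvə]

The data show regressive manner assimilation: /p/ → [ɸ] before /θ/; /g/ → [ɣ] before /z/; /g/ → [ɣ] before /χ/; /q/ → [χ] before /ʃ/. In each pair only manner changes, matching the following consonant, while place and voice stay constant.
/ɢ/ is a voiced uvular stop. The following trigger /v/ is a fricative, so /ɢ/ must become a fricative as well.
The voiced uvular fricative is [ʁ], so /ɢ/ → [ʁ].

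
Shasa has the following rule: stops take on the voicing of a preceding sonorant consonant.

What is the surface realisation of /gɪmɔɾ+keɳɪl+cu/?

[gɪmɔɾgeɳɪlɟu]

The rule targets /k/ (voiceless velar stop), which sits after the trigger /ɾ/ (voiced).
A voiced velar stop is [g], so the surface segment is [g].
At the second juncture, /c/ likewise becomes [ɟ] adjacent to /l/.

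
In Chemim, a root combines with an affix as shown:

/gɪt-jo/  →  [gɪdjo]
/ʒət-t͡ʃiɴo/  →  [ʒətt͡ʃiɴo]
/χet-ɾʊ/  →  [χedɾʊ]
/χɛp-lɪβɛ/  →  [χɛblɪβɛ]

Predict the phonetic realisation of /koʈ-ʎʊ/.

The data show regressive voicing assimilation: /t/ → [d] before /j/; /t/ → [d] before /ɾ/; /p/ → [b] before /l/. In each pair only voicing changes, matching the following consonant, while place and manner stay constant.
Nothing changes in [ʒətt͡ʃiɴo]: there the adjacent consonants already agree in voicing (/t/ and /t͡ʃ/ are both voiceless), so this form is consistent with the same rule.
/ʈ/ is a voiceless retroflex stop. The following trigger /ʎ/ is voiced, so /ʈ/ must become voiced as well.
Changing only its voicing to voiced gives [ɖ] — the voiced retroflex stop.

[koɖʎʊ]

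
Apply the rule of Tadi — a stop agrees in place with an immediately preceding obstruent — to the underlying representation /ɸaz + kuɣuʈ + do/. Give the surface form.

[ɸaztuɣuʈɖo]

/k/ is a voiceless velar stop. The preceding trigger /z/ is alveolar, so /k/ must become alveolar as well.
The voiceless alveolar stop is [t], so /k/ → [t].
The same rule applies at the second boundary: /d/ → [ɖ] next to /ʈ/.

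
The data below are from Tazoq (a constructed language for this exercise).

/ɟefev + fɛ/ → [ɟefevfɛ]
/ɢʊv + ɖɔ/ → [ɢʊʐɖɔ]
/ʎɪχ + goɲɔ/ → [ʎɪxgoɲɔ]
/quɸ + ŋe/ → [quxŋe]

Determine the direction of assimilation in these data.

Underlying /v/ is realised as [ʐ] next to /ɖ/; /ɖ/ itself does not change.
/v/ is labiodental while /ɖ/ is retroflex; the output [ʐ] is retroflex, matching the trigger — so the feature that spreads is place.
The other alternating forms pattern the same way: /χ/ → [x] before /g/ (uvular → velar, matching velar); /ɸ/ → [x] before /ŋ/ (bilabial → velar, matching velar) — only place changes, and always toward the following segment.
Nothing changes in [ɟefevfɛ]: there the adjacent consonants already agree in place (/v/ and /f/ are both labiodental), so this form is consistent with the same rule.
The trigger is the following segment, so the direction is regressive (anticipatory).

regressive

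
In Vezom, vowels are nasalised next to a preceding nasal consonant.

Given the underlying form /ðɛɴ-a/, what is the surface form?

[ðɛɴã]

/a/ sits next to the nasal /ɴ/ and is therefore nasalised to [ã].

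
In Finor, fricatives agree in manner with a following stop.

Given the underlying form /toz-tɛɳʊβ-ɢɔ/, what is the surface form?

[todtɛɳʊbɢɔ]

The rule targets /z/ (voiced alveolar fricative), which sits before the trigger /t/ (stop).
The voiced alveolar stop is [d], so /z/ → [d].
At the second juncture, /β/ likewise becomes [b] adjacent to /ɢ/.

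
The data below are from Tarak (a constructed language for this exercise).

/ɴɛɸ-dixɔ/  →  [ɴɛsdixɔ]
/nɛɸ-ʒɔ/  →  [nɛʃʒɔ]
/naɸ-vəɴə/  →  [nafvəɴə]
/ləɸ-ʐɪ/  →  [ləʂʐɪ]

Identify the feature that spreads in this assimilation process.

The segment that alternates is /ɸ/, which surfaces as [s] when adjacent to /d/.
/ɸ/ is bilabial while /d/ is alveolar; the output [s] is alveolar, matching the trigger — so the feature that spreads is place.
The other alternating forms pattern the same way: /ɸ/ → [ʃ] before /ʒ/ (bilabial → postalveolar, matching postalveolar); /ɸ/ → [f] before /v/ (bilabial → labiodental, matching labiodental); /ɸ/ → [ʂ] before /ʐ/ (bilabial → retroflex, matching retroflex) — only place changes, and always toward the following segment.

place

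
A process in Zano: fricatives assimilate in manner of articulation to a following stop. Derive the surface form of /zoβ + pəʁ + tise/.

/β/ is a voiced bilabial fricative. The following trigger /p/ is a stop, so /β/ must become a stop as well.
Changing only its manner to stop gives [b] — the voiced bilabial stop.
At the second juncture, /ʁ/ likewise becomes [ɢ] adjacent to /t/.

[zobpəɢtise]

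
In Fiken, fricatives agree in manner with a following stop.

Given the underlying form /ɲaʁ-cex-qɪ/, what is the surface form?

The rule targets /ʁ/ (voiced uvular fricative), which sits before the trigger /c/ (stop).
The voiced uvular stop is [ɢ], so /ʁ/ → [ɢ].
The same rule applies at the second boundary: /x/ → [k] next to /q/.

[ɲaɢcekqɪ]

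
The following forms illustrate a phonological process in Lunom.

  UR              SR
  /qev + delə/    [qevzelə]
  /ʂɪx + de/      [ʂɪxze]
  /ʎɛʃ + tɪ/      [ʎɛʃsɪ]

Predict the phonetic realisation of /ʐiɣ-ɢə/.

[ʐiɣʁə]

The data show progressive manner assimilation: /d/ → [z] after /v/; /d/ → [z] after /x/; /t/ → [s] after /ʃ/. In each pair only manner changes, matching the preceding consonant, while place and voice stay constant.
The rule targets /ɢ/ (voiced uvular stop), which sits after the trigger /ɣ/ (fricative).
The voiced uvular fricative is [ʁ], so /ɢ/ → [ʁ].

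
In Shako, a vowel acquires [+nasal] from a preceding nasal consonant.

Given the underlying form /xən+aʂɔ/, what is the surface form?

[xənãʂɔ]

The vowel /a/ is adjacent to the preceding nasal /n/, so it acquires [+nasal] and surfaces as [ã].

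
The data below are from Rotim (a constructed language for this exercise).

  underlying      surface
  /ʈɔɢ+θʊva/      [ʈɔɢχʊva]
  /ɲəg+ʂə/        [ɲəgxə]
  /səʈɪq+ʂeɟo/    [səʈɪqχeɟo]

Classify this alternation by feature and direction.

progressive place assimilation

Comparing underlying and surface forms, /θ/ → [χ] is the alternation; the neighbouring /ɢ/ is constant.
/θ/ is dental while /ɢ/ is uvular; the output [χ] is uvular, matching the trigger — so the feature that spreads is place.
Manner and voice are unchanged, so the assimilation is partial, not total.
The same holds elsewhere in the data: /ʂ/ → [x] after /g/ (retroflex → velar, matching velar); /ʂ/ → [χ] after /q/ (retroflex → uvular, matching uvular) — only place changes, and always toward the preceding segment.
Since the segment that changes follows the conditioning segment, the assimilation is progressive.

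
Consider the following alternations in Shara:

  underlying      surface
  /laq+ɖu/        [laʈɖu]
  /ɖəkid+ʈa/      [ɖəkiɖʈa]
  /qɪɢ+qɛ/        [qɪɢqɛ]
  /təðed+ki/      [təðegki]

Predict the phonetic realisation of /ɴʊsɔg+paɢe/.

[ɴʊsɔbpaɢe]

The data show regressive place assimilation: /q/ → [ʈ] before /ɖ/; /d/ → [ɖ] before /ʈ/; /d/ → [g] before /k/. In each pair only place changes, matching the following consonant, while manner and voice stay constant.
Nothing changes in [qɪɢqɛ]: there the adjacent consonants already agree in place (/ɢ/ and /q/ are both uvular), so this form is consistent with the same rule.
/g/ is a voiced velar stop. The following trigger /p/ is bilabial, so /g/ must become bilabial as well.
Changing only its place to bilabial gives [b] — the voiced bilabial stop.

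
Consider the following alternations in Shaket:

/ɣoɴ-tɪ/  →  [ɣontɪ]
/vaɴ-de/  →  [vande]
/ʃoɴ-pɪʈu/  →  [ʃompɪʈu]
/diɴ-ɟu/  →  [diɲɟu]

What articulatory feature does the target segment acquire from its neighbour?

Underlying /ɴ/ is realised as [n] next to /t/; /t/ itself does not change.
/ɴ/ is uvular while /t/ is alveolar; the output [n] is alveolar, matching the trigger — so the feature that spreads is place.
The other alternating forms pattern the same way: /ɴ/ → [n] before /d/ (uvular → alveolar, matching alveolar); /ɴ/ → [m] before /p/ (uvular → bilabial, matching bilabial); /ɴ/ → [ɲ] before /ɟ/ (uvular → palatal, matching palatal) — only place changes, and always toward the following segment.

place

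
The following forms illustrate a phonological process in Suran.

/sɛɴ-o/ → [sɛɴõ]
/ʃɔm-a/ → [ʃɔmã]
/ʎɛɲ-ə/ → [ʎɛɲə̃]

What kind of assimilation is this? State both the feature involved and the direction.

progressive nasality assimilation (vowel nasalisation)

The vowel /o/ surfaces as nasalised [õ] next to the preceding nasal /ɴ/ — it has acquired the [+nasal] feature of its neighbour.
The other forms show the same pattern: /a/ → [ã] after /m/; /ə/ → [ə̃] after /ɲ/ — each time a vowel is nasalised next to a preceding nasal.
Because the conditioning nasal is to the left of the vowel that changes, the process is progressive (perseverative).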